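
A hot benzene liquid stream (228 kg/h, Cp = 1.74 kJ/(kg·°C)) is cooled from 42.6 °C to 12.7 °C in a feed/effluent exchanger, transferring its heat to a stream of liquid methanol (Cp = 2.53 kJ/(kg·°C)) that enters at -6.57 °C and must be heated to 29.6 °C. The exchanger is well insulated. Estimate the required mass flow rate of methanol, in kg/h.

Heat released by hot stream: Q = 228 × 1.74 × (42.6 − 12.7) = 11862 kJ/h
Energy balance on cold side (adiabatic exchanger): Q = ṁ_c·Cp_c·(T_c,out − T_c,in)
ṁ_c = 11862 / [2.53 × (29.6 − -6.57)] = 129.62 kg/h

ṁ_c = 130 kg/h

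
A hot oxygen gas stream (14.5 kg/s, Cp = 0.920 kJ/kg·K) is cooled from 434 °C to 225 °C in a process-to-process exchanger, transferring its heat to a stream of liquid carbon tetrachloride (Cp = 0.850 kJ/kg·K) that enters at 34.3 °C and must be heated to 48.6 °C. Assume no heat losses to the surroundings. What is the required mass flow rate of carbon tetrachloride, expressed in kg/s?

ṁ_c = 229 kg/s

Heat released by hot stream: Q = 14.5 × 0.920 × (434 − 225) = 2788.1 kJ/s
Energy balance on cold side (adiabatic exchanger): Q = ṁ_c·Cp_c·(T_c,out − T_c,in)
ṁ_c = 2788.1 / [0.850 × (48.6 − 34.3)] = 229.38 kg/s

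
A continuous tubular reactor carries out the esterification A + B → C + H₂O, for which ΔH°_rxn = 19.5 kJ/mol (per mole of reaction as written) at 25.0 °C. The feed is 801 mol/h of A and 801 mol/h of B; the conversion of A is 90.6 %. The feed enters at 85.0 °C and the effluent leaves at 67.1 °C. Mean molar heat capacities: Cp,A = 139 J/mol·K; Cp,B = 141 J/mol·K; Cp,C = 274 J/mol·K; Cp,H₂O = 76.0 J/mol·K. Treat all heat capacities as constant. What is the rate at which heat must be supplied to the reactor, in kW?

Extent of reaction ξ = 0.906 × 801 = 725.71 mol/h
Reaction term: ξ·ΔH°_rxn = 725.71 × 19.5 = 14151 kJ/h
Sensible, feed 85.0→25 °C: -13457 kJ/h
Outlet flows (mol/h): A 75.294, B 75.294, C 725.71, H₂O 725.71
Sensible, products 25→67.1 °C: 11581 kJ/h
Q = ΔH = 12275 kJ/h = 3.4098 kW
Heat supplied = 3.4098 kW

Q_in = 3.41 kW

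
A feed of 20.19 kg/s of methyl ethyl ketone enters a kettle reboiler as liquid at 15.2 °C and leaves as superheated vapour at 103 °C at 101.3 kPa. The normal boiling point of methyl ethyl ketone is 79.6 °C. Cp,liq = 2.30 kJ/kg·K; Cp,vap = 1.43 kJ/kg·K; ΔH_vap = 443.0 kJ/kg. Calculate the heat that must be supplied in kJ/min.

liquid 15.2→79.6 °C: 148.12 kJ/kg
vaporisation at 79.6 °C: 443 kJ/kg
vapour 79.6→103 °C: 33.462 kJ/kg
Δh = 148.12 + 443 + 33.462 = 624.58 kJ/kg
Q = ṁ·Δh = 20.19 kg/s × 624.58 kJ/kg = 12610 kJ/s
|Q| = 12610 kW = 756620 kJ/min

Q = 757000 kJ/min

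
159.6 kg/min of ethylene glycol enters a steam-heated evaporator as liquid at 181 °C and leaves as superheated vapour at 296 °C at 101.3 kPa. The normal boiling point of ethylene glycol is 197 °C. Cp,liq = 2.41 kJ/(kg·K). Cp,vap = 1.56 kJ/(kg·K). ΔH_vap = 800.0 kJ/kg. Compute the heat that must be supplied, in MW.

liquid 181→197 °C: 38.56 kJ/kg
vaporisation at 197 °C: 800 kJ/kg
vapour 197→296 °C: 154.44 kJ/kg
Δh = 38.56 + 800 + 154.44 = 993 kJ/kg
Q = ṁ·Δh = 159.6 kg/min × 993 kJ/kg = 158480 kJ/min
|Q| = 2641.4 kW = 2.6414 MW

Q = 2.64 MW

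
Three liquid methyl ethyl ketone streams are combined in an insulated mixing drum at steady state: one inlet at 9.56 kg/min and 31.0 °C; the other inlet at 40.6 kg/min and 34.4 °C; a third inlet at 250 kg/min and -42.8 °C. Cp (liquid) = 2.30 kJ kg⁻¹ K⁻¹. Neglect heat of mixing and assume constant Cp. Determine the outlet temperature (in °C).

T_out = -30.0 °C

No heat crosses the boundary, so H_out = H_in.
Σ ṁᵢCp,ᵢTᵢ = 9.56×2.30×31.0 + 40.6×2.30×34.4 + 250×2.30×-42.8 = -20716
Σ ṁᵢCp,ᵢ = 9.56×2.30 + 40.6×2.30 + 250×2.30 = 690.37
T_out = -20716 / 690.37 = -30.007 °C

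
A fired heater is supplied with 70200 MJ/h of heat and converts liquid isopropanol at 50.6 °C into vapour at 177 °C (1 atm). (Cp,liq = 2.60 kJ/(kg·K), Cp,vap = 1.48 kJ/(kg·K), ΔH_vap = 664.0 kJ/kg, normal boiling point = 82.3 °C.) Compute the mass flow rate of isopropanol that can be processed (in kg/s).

ṁ = 22.0 kg/s

Δh = 2.60×(82.3−50.6) + 664.0 + 1.48×(177−82.3) = 886.58 kJ/kg
Q = 70200 MJ/h = 19500 kJ/s = 19500 kJ/s
ṁ = Q/Δh = 19500 / 886.58 = 21.995 kg/s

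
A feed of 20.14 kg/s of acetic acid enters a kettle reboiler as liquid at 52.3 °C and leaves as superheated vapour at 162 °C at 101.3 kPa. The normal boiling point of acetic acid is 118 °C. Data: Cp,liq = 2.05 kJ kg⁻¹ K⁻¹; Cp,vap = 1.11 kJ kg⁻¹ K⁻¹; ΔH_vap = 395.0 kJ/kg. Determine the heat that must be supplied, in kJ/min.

Q = 699000 kJ/min

liquid 52.3→118 °C: 134.69 kJ/kg
vaporisation at 118 °C: 395 kJ/kg
vapour 118→162 °C: 48.84 kJ/kg
Δh = 134.69 + 395 + 48.84 = 578.52 kJ/kg
Q = ṁ·Δh = 20.14 kg/s × 578.52 kJ/kg = 11651 kJ/s
|Q| = 11651 kW = 699090 kJ/min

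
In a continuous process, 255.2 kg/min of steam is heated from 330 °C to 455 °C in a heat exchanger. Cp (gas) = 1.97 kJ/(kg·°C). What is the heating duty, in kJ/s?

Q = 1050 kJ/s

Q = ṁ·Cp·ΔT = 255.2 × 1.97 × (455 − 330) = 62843 kJ/min
Converting: 62843 / 60 s = 1047.4 kW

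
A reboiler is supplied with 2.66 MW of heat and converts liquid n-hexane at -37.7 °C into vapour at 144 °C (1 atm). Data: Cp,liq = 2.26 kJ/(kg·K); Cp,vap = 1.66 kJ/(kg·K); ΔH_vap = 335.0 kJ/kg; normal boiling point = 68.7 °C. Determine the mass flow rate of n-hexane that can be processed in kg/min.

Δh = 2.26×(68.7−-37.7) + 335.0 + 1.66×(144−68.7) = 700.46 kJ/kg
Q = 2.66 MW = 2660 kJ/s = 159600 kJ/min
ṁ = Q/Δh = 159600 / 700.46 = 227.85 kg/min

ṁ = 228 kg/min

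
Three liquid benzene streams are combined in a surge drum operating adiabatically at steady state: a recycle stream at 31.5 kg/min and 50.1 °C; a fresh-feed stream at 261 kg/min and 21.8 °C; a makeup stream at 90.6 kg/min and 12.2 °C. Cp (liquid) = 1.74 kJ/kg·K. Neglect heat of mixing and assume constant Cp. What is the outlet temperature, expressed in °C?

No heat crosses the boundary, so H_out = H_in.
Σ ṁᵢCp,ᵢTᵢ = 31.5×1.74×50.1 + 261×1.74×21.8 + 90.6×1.74×12.2 = 14569
Σ ṁᵢCp,ᵢ = 31.5×1.74 + 261×1.74 + 90.6×1.74 = 666.59
T_out = 14569 / 666.59 = 21.857 °C

T_out = 21.9 °C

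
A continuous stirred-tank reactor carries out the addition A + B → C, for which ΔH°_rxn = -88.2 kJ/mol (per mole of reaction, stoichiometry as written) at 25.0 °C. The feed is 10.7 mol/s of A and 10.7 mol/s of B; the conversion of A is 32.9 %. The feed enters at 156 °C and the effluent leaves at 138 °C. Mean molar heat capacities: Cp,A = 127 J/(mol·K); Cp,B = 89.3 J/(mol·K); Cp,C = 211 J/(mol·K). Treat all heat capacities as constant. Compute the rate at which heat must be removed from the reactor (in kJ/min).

Q_out = 21300 kJ/min

Extent of reaction ξ = 0.329 × 10.7 = 3.5203 mol/s
Reaction term: ξ·ΔH°_rxn = 3.5203 × -88.2 = -310.49 kJ/s
Sensible, feed 156→25 °C: -303.19 kJ/s
Outlet flows (mol/s): A 7.1797, B 7.1797, C 3.5203
Sensible, products 25→138 °C: 259.42 kJ/s
Q = ΔH = -354.26 kJ/s = -354.26 kW
Heat removed = 21255 kJ/min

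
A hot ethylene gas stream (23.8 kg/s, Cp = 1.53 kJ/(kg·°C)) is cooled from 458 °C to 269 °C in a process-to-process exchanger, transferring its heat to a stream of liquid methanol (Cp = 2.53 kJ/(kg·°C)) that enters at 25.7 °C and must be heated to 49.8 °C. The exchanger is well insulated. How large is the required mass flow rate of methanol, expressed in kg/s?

ṁ_c = 113 kg/s

Heat released by hot stream: Q = 23.8 × 1.53 × (458 − 269) = 6882.2 kJ/s
Energy balance on cold side (adiabatic exchanger): Q = ṁ_c·Cp_c·(T_c,out − T_c,in)
ṁ_c = 6882.2 / [2.53 × (49.8 − 25.7)] = 112.87 kg/s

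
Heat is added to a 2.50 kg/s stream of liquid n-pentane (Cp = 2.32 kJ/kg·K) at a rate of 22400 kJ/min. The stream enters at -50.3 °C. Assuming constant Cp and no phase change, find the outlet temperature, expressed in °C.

Q = 22400 kJ/min = 373.33 kJ/s
ΔT = Q/(ṁ·Cp) = 373.33/(2.50×2.32) = 64.368 K
T_out = -50.3 + 64.368 = 14.068 °C

T_out = 14.1 °C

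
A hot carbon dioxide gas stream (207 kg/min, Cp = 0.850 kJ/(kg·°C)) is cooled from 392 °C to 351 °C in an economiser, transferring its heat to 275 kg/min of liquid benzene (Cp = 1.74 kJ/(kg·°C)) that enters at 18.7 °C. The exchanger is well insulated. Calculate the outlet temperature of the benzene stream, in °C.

Heat released by hot stream: Q = 207 × 0.850 × (392 − 351) = 7213.9 kJ/min
Energy balance on cold side (adiabatic exchanger): Q = ṁ_c·Cp_c·(T_c,out − T_c,in)
T_c,out = 18.7 + 7213.9/(275 × 1.74) = 33.776 °C

T_c,out = 33.8 °C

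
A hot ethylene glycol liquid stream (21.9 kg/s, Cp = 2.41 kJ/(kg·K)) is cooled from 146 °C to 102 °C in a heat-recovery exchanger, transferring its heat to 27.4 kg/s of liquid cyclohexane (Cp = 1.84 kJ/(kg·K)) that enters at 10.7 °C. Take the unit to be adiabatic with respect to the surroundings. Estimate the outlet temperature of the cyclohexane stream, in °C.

Heat released by hot stream: Q = 21.9 × 2.41 × (146 − 102) = 2322.3 kJ/s
Energy balance on cold side (adiabatic exchanger): Q = ṁ_c·Cp_c·(T_c,out − T_c,in)
T_c,out = 10.7 + 2322.3/(27.4 × 1.84) = 56.762 °C

T_c,out = 56.8 °C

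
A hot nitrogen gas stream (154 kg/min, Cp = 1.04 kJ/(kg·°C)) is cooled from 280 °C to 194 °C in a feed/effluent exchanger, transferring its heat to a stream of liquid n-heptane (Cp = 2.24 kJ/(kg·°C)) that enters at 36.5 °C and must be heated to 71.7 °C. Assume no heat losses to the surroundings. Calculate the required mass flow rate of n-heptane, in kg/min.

Heat released by hot stream: Q = 154 × 1.04 × (280 − 194) = 13774 kJ/min
Energy balance on cold side (adiabatic exchanger): Q = ṁ_c·Cp_c·(T_c,out − T_c,in)
ṁ_c = 13774 / [2.24 × (71.7 − 36.5)] = 174.69 kg/min

ṁ_c = 175 kg/min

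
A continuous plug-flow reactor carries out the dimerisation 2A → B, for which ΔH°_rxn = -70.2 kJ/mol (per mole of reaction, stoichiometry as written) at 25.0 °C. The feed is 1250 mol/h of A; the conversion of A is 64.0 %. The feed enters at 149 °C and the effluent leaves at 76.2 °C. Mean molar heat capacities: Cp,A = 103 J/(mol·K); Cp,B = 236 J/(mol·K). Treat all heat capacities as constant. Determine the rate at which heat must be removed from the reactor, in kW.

Q_out = 10.2 kW

Extent of reaction ξ = 0.640 × 1250 / 2 = 400 mol/h
Reaction term: ξ·ΔH°_rxn = 400 × -70.2 = -28080 kJ/h
Sensible, feed 149→25 °C: -15965 kJ/h
Outlet flows (mol/h): A 450, B 400
Sensible, products 25→76.2 °C: 7206.4 kJ/h
Q = ΔH = -36839 kJ/h = -10.233 kW
Heat removed = 10.233 kW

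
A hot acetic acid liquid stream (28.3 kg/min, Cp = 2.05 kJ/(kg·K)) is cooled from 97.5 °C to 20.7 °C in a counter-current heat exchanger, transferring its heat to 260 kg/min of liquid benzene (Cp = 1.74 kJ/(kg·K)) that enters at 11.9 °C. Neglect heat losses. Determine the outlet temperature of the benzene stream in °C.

Heat released by hot stream: Q = 28.3 × 2.05 × (97.5 − 20.7) = 4455.6 kJ/min
Energy balance on cold side (adiabatic exchanger): Q = ṁ_c·Cp_c·(T_c,out − T_c,in)
T_c,out = 11.9 + 4455.6/(260 × 1.74) = 21.749 °C

T_c,out = 21.7 °C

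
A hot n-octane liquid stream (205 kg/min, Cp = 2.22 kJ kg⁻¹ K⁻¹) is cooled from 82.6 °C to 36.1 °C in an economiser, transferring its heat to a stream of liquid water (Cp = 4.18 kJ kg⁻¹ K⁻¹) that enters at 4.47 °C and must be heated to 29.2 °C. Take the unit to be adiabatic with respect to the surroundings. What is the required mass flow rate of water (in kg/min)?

ṁ_c = 205 kg/min

Heat released by hot stream: Q = 205 × 2.22 × (82.6 − 36.1) = 21162 kJ/min
Energy balance on cold side (adiabatic exchanger): Q = ṁ_c·Cp_c·(T_c,out − T_c,in)
ṁ_c = 21162 / [4.18 × (29.2 − 4.47)] = 204.72 kg/min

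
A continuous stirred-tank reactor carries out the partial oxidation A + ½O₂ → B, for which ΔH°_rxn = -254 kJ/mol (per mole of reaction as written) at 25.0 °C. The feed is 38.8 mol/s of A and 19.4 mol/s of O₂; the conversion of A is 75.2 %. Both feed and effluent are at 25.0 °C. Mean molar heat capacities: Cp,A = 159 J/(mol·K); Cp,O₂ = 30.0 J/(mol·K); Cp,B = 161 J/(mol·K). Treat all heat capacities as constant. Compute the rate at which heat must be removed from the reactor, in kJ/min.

Q_out = 445000 kJ/min

Extent of reaction ξ = 0.752 × 38.8 = 29.178 mol/s
Reaction term: ξ·ΔH°_rxn = 29.178 × -254 = -7411.1 kJ/s
Q = ΔH = -7411.1 kJ/s = -7411.1 kW
Heat removed = 444670 kJ/min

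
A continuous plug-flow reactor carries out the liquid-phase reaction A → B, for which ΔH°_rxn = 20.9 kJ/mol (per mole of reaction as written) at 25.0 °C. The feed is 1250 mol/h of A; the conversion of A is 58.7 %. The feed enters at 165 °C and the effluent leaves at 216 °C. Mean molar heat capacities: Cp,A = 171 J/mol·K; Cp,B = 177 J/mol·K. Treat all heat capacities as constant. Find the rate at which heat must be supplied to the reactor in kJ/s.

Q_in = 7.52 kJ/s

Extent of reaction ξ = 0.587 × 1250 = 733.75 mol/h
Reaction term: ξ·ΔH°_rxn = 733.75 × 20.9 = 15335 kJ/h
Sensible, feed 165→25 °C: -29925 kJ/h
Outlet flows (mol/h): A 516.25, B 733.75
Sensible, products 25→216 °C: 41667 kJ/h
Q = ΔH = 27078 kJ/h = 7.5215 kW
Heat supplied = 7.5215 kJ/s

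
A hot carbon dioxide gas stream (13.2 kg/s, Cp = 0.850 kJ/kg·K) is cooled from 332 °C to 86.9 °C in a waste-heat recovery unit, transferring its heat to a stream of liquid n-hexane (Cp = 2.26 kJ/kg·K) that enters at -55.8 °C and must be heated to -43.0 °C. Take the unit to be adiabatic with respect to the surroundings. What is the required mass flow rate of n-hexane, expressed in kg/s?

Heat released by hot stream: Q = 13.2 × 0.850 × (332 − 86.9) = 2750 kJ/s
Energy balance on cold side (adiabatic exchanger): Q = ṁ_c·Cp_c·(T_c,out − T_c,in)
ṁ_c = 2750 / [2.26 × (-43.0 − -55.8)] = 95.064 kg/s

ṁ_c = 95.1 kg/s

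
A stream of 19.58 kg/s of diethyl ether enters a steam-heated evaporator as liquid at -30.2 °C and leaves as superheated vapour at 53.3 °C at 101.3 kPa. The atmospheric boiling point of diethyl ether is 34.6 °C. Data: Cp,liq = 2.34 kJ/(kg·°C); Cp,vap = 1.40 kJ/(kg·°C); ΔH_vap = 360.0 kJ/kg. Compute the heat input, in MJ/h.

liquid -30.2→34.6 °C: 151.63 kJ/kg
vaporisation at 34.6 °C: 360 kJ/kg
vapour 34.6→53.3 °C: 26.18 kJ/kg
Δh = 151.63 + 360 + 26.18 = 537.81 kJ/kg
Q = ṁ·Δh = 19.58 kg/s × 537.81 kJ/kg = 10530 kJ/s
|Q| = 10530 kW = 37909 MJ/h

Q = 37900 MJ/h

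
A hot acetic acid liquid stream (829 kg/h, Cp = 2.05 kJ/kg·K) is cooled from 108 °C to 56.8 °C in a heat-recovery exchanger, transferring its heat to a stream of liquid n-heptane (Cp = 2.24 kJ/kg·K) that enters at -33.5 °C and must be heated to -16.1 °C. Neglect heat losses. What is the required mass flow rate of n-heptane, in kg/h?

ṁ_c = 2230 kg/h

Heat released by hot stream: Q = 829 × 2.05 × (108 − 56.8) = 87012 kJ/h
Energy balance on cold side (adiabatic exchanger): Q = ṁ_c·Cp_c·(T_c,out − T_c,in)
ṁ_c = 87012 / [2.24 × (-16.1 − -33.5)] = 2232.4 kg/h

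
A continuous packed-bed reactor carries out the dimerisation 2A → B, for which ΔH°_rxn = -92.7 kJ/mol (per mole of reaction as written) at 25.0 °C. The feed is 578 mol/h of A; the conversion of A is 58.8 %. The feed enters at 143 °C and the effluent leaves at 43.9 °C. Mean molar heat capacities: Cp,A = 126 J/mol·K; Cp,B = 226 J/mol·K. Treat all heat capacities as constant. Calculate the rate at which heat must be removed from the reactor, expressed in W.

Extent of reaction ξ = 0.588 × 578 / 2 = 169.93 mol/h
Reaction term: ξ·ΔH°_rxn = 169.93 × -92.7 = -15753 kJ/h
Sensible, feed 143→25 °C: -8593.7 kJ/h
Outlet flows (mol/h): A 238.14, B 169.93
Sensible, products 25→43.9 °C: 1292.9 kJ/h
Q = ΔH = -23053 kJ/h = -6.4037 kW
Heat removed = 6403.7 W

Q_out = 6400 W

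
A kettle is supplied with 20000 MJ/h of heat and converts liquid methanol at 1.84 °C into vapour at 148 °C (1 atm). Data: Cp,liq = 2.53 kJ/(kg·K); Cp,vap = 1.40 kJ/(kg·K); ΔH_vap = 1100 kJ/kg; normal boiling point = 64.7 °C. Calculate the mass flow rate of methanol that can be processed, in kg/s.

ṁ = 4.04 kg/s

Δh = 2.53×(64.7−1.84) + 1100 + 1.40×(148−64.7) = 1375.7 kJ/kg
Q = 20000 MJ/h = 5555.6 kJ/s = 5555.6 kJ/s
ṁ = Q/Δh = 5555.6 / 1375.7 = 4.0385 kg/s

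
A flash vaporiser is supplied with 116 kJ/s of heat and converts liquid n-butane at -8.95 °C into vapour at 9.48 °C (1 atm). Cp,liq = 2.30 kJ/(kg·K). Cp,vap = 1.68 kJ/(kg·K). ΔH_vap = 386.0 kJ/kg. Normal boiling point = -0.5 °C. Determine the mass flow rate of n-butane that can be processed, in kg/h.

Δh = 2.30×(-0.5−-8.95) + 386.0 + 1.68×(9.48−-0.5) = 422.2 kJ/kg
Q = 116 kJ/s = 116 kJ/s = 417600 kJ/h
ṁ = Q/Δh = 417600 / 422.2 = 989.1 kg/h

ṁ = 989 kg/h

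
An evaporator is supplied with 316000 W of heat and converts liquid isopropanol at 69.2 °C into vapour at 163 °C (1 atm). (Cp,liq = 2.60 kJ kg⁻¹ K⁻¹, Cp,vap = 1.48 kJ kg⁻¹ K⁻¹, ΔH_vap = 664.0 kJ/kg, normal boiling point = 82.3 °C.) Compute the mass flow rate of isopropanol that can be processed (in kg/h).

ṁ = 1390 kg/h

Δh = 2.60×(82.3−69.2) + 664.0 + 1.48×(163−82.3) = 817.5 kJ/kg
Q = 316000 W = 316 kJ/s = 1.1376e+06 kJ/h
ṁ = Q/Δh = 1.1376e+06 / 817.5 = 1391.6 kg/h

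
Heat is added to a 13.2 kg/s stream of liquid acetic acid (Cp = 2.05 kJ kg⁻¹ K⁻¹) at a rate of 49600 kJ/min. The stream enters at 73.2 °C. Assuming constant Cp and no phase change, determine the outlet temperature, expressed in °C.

T_out = 104 °C

Q = 49600 kJ/min = 826.67 kJ/s
ΔT = Q/(ṁ·Cp) = 826.67/(13.2×2.05) = 30.549 K
T_out = 73.2 + 30.549 = 103.75 °C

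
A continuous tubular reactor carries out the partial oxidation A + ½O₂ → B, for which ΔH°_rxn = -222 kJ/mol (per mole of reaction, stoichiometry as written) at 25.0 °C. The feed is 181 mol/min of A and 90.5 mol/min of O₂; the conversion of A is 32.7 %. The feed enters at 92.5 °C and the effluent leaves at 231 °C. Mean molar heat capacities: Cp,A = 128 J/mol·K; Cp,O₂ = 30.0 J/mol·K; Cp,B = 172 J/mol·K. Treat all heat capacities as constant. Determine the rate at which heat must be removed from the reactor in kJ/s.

Q_out = 153 kJ/s

Extent of reaction ξ = 0.327 × 181 = 59.187 mol/min
Reaction term: ξ·ΔH°_rxn = 59.187 × -222 = -13140 kJ/min
Sensible, feed 92.5→25 °C: -1747.1 kJ/min
Outlet flows (mol/min): A 121.81, O₂ 60.906, B 59.187
Sensible, products 25→231 °C: 5685.5 kJ/min
Q = ΔH = -9201.1 kJ/min = -153.35 kW
Heat removed = 153.35 kJ/s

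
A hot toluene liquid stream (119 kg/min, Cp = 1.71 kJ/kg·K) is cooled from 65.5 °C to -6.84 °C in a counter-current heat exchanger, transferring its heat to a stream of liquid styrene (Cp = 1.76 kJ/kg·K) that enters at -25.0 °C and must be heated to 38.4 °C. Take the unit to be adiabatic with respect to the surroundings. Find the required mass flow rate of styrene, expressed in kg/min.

Heat released by hot stream: Q = 119 × 1.71 × (65.5 − -6.84) = 14720 kJ/min
Energy balance on cold side (adiabatic exchanger): Q = ṁ_c·Cp_c·(T_c,out − T_c,in)
ṁ_c = 14720 / [1.76 × (38.4 − -25.0)] = 131.92 kg/min

ṁ_c = 132 kg/min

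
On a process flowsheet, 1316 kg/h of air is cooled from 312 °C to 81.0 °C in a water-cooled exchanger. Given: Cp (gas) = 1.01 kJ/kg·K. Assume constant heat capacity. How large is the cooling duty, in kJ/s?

Q = ṁ·Cp·ΔT = 1316 × 1.01 × (81.0 − 312) = -307040 kJ/h
Converting: 307040 / 3600 s = 85.288 kW

Q_c = 85.3 kJ/s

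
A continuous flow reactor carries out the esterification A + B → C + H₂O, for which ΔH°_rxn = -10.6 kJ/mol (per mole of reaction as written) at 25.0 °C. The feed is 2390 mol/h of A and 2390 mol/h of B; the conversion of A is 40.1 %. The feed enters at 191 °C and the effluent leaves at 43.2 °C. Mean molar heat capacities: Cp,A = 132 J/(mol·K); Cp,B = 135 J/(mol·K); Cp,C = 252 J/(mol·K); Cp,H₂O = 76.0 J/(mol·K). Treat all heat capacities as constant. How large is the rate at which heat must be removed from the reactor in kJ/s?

Extent of reaction ξ = 0.401 × 2390 = 958.39 mol/h
Reaction term: ξ·ΔH°_rxn = 958.39 × -10.6 = -10159 kJ/h
Sensible, feed 191→25 °C: -105930 kJ/h
Outlet flows (mol/h): A 1431.6, B 1431.6, C 958.39, H₂O 958.39
Sensible, products 25→43.2 °C: 12678 kJ/h
Q = ΔH = -103410 kJ/h = -28.725 kW
Heat removed = 28.725 kJ/s

Q_out = 28.7 kJ/s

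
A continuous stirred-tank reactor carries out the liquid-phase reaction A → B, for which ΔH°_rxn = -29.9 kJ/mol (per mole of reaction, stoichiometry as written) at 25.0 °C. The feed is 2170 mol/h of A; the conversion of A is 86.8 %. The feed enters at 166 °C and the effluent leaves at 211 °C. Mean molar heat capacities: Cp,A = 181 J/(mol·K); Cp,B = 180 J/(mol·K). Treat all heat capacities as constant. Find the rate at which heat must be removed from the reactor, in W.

Extent of reaction ξ = 0.868 × 2170 = 1883.6 mol/h
Reaction term: ξ·ΔH°_rxn = 1883.6 × -29.9 = -56318 kJ/h
Sensible, feed 166→25 °C: -55381 kJ/h
Outlet flows (mol/h): A 286.44, B 1883.6
Sensible, products 25→211 °C: 72705 kJ/h
Q = ΔH = -38994 kJ/h = -10.832 kW
Heat removed = 10832 W

Q_out = 10800 W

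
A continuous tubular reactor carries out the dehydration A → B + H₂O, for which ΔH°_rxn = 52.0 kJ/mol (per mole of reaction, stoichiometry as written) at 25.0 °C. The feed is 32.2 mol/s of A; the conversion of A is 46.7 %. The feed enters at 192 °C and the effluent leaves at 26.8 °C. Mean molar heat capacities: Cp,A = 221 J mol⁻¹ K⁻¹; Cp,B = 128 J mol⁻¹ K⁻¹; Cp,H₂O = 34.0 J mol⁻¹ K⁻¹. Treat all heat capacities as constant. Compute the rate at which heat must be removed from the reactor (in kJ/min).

Extent of reaction ξ = 0.467 × 32.2 = 15.037 mol/s
Reaction term: ξ·ΔH°_rxn = 15.037 × 52.0 = 781.94 kJ/s
Sensible, feed 192→25 °C: -1188.4 kJ/s
Outlet flows (mol/s): A 17.163, B 15.037, H₂O 15.037
Sensible, products 25→26.8 °C: 11.212 kJ/s
Q = ΔH = -395.25 kJ/s = -395.25 kW
Heat removed = 23715 kJ/min

Q_out = 23700 kJ/min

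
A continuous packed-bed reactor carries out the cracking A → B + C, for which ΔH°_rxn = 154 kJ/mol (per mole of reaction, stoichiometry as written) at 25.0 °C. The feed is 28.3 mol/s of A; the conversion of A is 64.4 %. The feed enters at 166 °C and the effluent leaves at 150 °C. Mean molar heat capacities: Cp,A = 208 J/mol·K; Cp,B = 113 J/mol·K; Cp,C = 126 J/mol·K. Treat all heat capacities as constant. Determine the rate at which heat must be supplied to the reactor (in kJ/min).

Q_in = 167000 kJ/min

Extent of reaction ξ = 0.644 × 28.3 = 18.225 mol/s
Reaction term: ξ·ΔH°_rxn = 18.225 × 154 = 2806.7 kJ/s
Sensible, feed 166→25 °C: -829.98 kJ/s
Outlet flows (mol/s): A 10.075, B 18.225, C 18.225
Sensible, products 25→150 °C: 806.42 kJ/s
Q = ΔH = 2783.1 kJ/s = 2783.1 kW
Heat supplied = 166990 kJ/min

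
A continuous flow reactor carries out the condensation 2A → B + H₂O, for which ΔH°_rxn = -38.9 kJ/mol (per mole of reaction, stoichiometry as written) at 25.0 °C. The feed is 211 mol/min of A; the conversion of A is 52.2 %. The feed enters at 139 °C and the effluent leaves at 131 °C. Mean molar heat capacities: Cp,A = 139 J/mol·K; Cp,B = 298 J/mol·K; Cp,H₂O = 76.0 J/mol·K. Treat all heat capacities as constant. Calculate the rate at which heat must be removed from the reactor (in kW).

Extent of reaction ξ = 0.522 × 211 / 2 = 55.071 mol/min
Reaction term: ξ·ΔH°_rxn = 55.071 × -38.9 = -2142.3 kJ/min
Sensible, feed 139→25 °C: -3343.5 kJ/min
Outlet flows (mol/min): A 100.86, B 55.071, H₂O 55.071
Sensible, products 25→131 °C: 3669.3 kJ/min
Q = ΔH = -1816.5 kJ/min = -30.275 kW
Heat removed = 30.275 kW

Q_out = 30.3 kW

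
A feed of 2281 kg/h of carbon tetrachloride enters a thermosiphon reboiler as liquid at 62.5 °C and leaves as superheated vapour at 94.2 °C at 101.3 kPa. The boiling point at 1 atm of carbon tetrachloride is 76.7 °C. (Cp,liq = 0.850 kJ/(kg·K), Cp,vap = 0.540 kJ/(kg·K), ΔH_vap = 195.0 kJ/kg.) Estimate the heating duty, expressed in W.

liquid 62.5→76.7 °C: 12.07 kJ/kg
vaporisation at 76.7 °C: 195 kJ/kg
vapour 76.7→94.2 °C: 9.45 kJ/kg
Δh = 12.07 + 195 + 9.45 = 216.52 kJ/kg
Q = ṁ·Δh = 2281 kg/h × 216.52 kJ/kg = 493880 kJ/h
|Q| = 137.19 kW = 137190 W

Q = 137000 W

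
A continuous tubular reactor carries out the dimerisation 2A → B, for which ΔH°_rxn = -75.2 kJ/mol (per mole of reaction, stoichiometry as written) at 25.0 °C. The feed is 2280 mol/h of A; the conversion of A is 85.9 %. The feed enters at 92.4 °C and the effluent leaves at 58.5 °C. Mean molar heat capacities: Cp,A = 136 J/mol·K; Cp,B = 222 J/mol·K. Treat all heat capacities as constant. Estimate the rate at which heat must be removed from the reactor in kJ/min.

Extent of reaction ξ = 0.859 × 2280 / 2 = 979.26 mol/h
Reaction term: ξ·ΔH°_rxn = 979.26 × -75.2 = -73640 kJ/h
Sensible, feed 92.4→25 °C: -20899 kJ/h
Outlet flows (mol/h): A 321.48, B 979.26
Sensible, products 25→58.5 °C: 8747.4 kJ/h
Q = ΔH = -85792 kJ/h = -23.831 kW
Heat removed = 1429.9 kJ/min

Q_out = 1430 kJ/min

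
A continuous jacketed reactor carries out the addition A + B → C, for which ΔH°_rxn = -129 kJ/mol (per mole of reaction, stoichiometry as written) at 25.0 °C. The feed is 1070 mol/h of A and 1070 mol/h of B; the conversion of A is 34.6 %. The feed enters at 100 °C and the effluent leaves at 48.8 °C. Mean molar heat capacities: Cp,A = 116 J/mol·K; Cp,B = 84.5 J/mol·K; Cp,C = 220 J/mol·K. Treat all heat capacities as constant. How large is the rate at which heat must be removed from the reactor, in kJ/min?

Q_out = 976 kJ/min

Extent of reaction ξ = 0.346 × 1070 = 370.22 mol/h
Reaction term: ξ·ΔH°_rxn = 370.22 × -129 = -47758 kJ/h
Sensible, feed 100→25 °C: -16090 kJ/h
Outlet flows (mol/h): A 699.78, B 699.78, C 370.22
Sensible, products 25→48.8 °C: 5277.8 kJ/h
Q = ΔH = -58571 kJ/h = -16.27 kW
Heat removed = 976.18 kJ/min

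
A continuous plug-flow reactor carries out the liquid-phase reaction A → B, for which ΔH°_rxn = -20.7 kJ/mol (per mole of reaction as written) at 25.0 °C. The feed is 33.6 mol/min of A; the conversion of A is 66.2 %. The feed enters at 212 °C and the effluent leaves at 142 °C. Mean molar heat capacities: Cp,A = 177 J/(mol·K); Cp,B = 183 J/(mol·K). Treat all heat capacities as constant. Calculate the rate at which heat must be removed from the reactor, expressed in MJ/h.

Extent of reaction ξ = 0.662 × 33.6 = 22.243 mol/min
Reaction term: ξ·ΔH°_rxn = 22.243 × -20.7 = -460.43 kJ/min
Sensible, feed 212→25 °C: -1112.1 kJ/min
Outlet flows (mol/min): A 11.357, B 22.243
Sensible, products 25→142 °C: 711.44 kJ/min
Q = ΔH = -861.12 kJ/min = -14.352 kW
Heat removed = 51.667 MJ/h

Q_out = 51.7 MJ/h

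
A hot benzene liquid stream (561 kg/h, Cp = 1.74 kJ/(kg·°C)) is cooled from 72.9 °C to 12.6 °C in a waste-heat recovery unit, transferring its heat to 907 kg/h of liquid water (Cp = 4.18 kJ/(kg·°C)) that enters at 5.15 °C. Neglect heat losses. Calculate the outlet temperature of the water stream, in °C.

T_c,out = 20.7 °C

Heat released by hot stream: Q = 561 × 1.74 × (72.9 − 12.6) = 58861 kJ/h
Energy balance on cold side (adiabatic exchanger): Q = ṁ_c·Cp_c·(T_c,out − T_c,in)
T_c,out = 5.15 + 58861/(907 × 4.18) = 20.676 °C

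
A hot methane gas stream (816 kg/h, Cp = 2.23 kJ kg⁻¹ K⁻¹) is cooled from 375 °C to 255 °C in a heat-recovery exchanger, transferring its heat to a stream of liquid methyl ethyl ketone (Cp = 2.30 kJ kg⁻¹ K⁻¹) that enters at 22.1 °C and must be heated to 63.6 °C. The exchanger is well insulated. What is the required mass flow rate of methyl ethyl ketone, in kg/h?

Heat released by hot stream: Q = 816 × 2.23 × (375 − 255) = 218360 kJ/h
Energy balance on cold side (adiabatic exchanger): Q = ṁ_c·Cp_c·(T_c,out − T_c,in)
ṁ_c = 218360 / [2.30 × (63.6 − 22.1)] = 2287.7 kg/h

ṁ_c = 2290 kg/h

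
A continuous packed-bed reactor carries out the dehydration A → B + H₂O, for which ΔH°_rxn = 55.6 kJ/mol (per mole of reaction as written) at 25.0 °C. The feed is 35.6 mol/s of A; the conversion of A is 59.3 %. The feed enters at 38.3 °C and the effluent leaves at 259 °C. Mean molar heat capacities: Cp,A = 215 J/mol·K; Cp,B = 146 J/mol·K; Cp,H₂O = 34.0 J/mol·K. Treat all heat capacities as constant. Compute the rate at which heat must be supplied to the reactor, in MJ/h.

Q_in = 9680 MJ/h

Extent of reaction ξ = 0.593 × 35.6 = 21.111 mol/s
Reaction term: ξ·ΔH°_rxn = 21.111 × 55.6 = 1173.8 kJ/s
Sensible, feed 38.3→25 °C: -101.8 kJ/s
Outlet flows (mol/s): A 14.489, B 21.111, H₂O 21.111
Sensible, products 25→259 °C: 1618.1 kJ/s
Q = ΔH = 2690.1 kJ/s = 2690.1 kW
Heat supplied = 9684.4 MJ/h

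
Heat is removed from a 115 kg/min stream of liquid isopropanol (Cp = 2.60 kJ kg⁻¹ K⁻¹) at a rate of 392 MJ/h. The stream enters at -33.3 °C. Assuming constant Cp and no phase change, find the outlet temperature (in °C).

Q = 392 MJ/h = 6533.3 kJ/min
ΔT = Q/(ṁ·Cp) = 6533.3/(115×2.60) = 21.851 K
T_out = -33.3 − 21.851 = -55.151 °C

T_out = -55.2 °C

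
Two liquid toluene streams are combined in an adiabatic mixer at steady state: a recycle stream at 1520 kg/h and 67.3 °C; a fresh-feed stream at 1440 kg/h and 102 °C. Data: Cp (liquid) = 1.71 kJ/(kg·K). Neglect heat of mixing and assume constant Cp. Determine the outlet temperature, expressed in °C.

Adiabatic, steady state ⇒ Σ ṁᵢCp,ᵢ(T_out − Tᵢ) = 0
Σ ṁᵢCp,ᵢTᵢ = 1520×1.71×67.3 + 1440×1.71×102 = 426090
Σ ṁᵢCp,ᵢ = 1520×1.71 + 1440×1.71 = 5061.6
T_out = 426090 / 5061.6 = 84.181 °C

T_out = 84.2 °C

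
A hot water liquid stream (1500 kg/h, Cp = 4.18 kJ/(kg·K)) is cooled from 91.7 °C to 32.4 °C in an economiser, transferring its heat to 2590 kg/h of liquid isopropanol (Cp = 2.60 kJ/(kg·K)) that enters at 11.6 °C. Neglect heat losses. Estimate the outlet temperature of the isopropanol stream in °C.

T_c,out = 66.8 °C

Heat released by hot stream: Q = 1500 × 4.18 × (91.7 − 32.4) = 371810 kJ/h
Energy balance on cold side (adiabatic exchanger): Q = ṁ_c·Cp_c·(T_c,out − T_c,in)
T_c,out = 11.6 + 371810/(2590 × 2.60) = 66.814 °C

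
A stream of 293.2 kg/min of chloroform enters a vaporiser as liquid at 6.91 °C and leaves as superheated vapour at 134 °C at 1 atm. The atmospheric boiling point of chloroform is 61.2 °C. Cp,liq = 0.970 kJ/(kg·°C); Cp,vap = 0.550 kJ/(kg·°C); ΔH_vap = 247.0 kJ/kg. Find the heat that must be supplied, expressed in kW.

liquid 6.91→61.2 °C: 52.661 kJ/kg
vaporisation at 61.2 °C: 247 kJ/kg
vapour 61.2→134 °C: 40.04 kJ/kg
Δh = 52.661 + 247 + 40.04 = 339.7 kJ/kg
Q = ṁ·Δh = 293.2 kg/min × 339.7 kJ/kg = 99600 kJ/min
|Q| = 1660 kW

Q = 1660 kW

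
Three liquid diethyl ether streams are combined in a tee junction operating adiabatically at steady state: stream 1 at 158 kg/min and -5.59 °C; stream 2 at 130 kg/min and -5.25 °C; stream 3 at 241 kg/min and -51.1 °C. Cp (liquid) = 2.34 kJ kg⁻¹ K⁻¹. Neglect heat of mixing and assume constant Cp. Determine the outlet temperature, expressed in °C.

T_out = -26.2 °C

Energy balance with Q = 0: Σ ṁᵢCp,ᵢ(T_out − Tᵢ) = 0
T_out = Σ ṁᵢCp,ᵢTᵢ / Σ ṁᵢCp,ᵢ
      = -32481 / 1237.9 = -26.24 °C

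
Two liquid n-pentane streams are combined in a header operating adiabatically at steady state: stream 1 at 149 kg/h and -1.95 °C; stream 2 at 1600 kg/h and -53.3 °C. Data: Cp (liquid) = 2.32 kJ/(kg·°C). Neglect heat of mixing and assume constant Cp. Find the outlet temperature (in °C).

Adiabatic, steady state ⇒ Σ ṁᵢCp,ᵢ(T_out − Tᵢ) = 0
Σ ṁᵢCp,ᵢTᵢ = 149×2.32×-1.95 + 1600×2.32×-53.3 = -198520
Σ ṁᵢCp,ᵢ = 149×2.32 + 1600×2.32 = 4057.7
T_out = -198520 / 4057.7 = -48.925 °C

T_out = -48.9 °C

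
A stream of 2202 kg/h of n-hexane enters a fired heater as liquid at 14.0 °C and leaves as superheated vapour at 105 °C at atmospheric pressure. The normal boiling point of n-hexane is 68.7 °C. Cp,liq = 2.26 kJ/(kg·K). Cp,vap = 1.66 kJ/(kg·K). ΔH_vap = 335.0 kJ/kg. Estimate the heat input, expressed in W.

liquid 14.0→68.7 °C: 123.62 kJ/kg
vaporisation at 68.7 °C: 335 kJ/kg
vapour 68.7→105 °C: 60.258 kJ/kg
Δh = 123.62 + 335 + 60.258 = 518.88 kJ/kg
Q = ṁ·Δh = 2202 kg/h × 518.88 kJ/kg = 1.1426e+06 kJ/h
|Q| = 317.38 kW = 317380 W

Q = 317000 W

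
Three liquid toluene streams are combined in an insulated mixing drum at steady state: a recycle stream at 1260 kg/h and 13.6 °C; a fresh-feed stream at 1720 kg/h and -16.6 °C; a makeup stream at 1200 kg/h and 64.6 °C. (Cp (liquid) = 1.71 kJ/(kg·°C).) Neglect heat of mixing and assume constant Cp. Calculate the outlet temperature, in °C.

Energy balance with Q = 0: Σ ṁᵢCp,ᵢ(T_out − Tᵢ) = 0
T_out = Σ ṁᵢCp,ᵢTᵢ / Σ ṁᵢCp,ᵢ
      = 113040 / 7147.8 = 15.814 °C

T_out = 15.8 °C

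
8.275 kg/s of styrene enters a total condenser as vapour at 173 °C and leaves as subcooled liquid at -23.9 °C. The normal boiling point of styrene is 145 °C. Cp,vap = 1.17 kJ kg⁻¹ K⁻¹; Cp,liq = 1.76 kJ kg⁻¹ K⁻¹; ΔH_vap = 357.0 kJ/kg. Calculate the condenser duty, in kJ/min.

vapour 173→145 °C: -32.76 kJ/kg
condensation at 145 °C: -357 kJ/kg
liquid 145→-23.9 °C: -297.26 kJ/kg
Δh = -32.76 + -357 + -297.26 = -687.02 kJ/kg
Q = ṁ·Δh = 8.275 kg/s × -687.02 kJ/kg = -5685.1 kJ/s
|Q| = 5685.1 kW = 341110 kJ/min

Q_c = 341000 kJ/min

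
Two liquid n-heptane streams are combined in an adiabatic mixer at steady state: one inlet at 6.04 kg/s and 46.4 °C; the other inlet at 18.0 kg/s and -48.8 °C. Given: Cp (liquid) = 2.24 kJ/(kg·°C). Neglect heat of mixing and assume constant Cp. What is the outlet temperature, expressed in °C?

T_out = -24.9 °C

Adiabatic, steady state ⇒ Σ ṁᵢCp,ᵢ(T_out − Tᵢ) = 0
T_out = Σ ṁᵢCp,ᵢTᵢ / Σ ṁᵢCp,ᵢ
      = -1339.8 / 53.85 = -24.881 °C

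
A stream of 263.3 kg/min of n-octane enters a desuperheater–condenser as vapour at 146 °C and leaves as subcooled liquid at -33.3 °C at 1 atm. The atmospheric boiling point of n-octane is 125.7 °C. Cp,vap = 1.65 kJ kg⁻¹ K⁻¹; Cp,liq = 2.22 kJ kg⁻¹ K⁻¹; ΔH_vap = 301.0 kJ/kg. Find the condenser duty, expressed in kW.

Q_c = 3020 kW

vapour 146→125.7 °C: -33.495 kJ/kg
condensation at 125.7 °C: -301 kJ/kg
liquid 125.7→-33.3 °C: -352.98 kJ/kg
Δh = -33.495 + -301 + -352.98 = -687.48 kJ/kg
Q = ṁ·Δh = 263.3 kg/min × -687.48 kJ/kg = -181010 kJ/min
|Q| = 3016.9 kW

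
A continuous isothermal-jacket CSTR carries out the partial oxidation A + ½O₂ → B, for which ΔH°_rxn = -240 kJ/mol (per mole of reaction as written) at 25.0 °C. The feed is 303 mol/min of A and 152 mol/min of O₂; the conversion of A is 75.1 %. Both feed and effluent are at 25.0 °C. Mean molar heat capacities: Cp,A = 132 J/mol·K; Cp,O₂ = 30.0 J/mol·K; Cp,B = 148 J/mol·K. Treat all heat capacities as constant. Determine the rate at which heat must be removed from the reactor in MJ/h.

Extent of reaction ξ = 0.751 × 303 = 227.55 mol/min
Reaction term: ξ·ΔH°_rxn = 227.55 × -240 = -54613 kJ/min
Q = ΔH = -54613 kJ/min = -910.21 kW
Heat removed = 3276.8 MJ/h

Q_out = 3280 MJ/h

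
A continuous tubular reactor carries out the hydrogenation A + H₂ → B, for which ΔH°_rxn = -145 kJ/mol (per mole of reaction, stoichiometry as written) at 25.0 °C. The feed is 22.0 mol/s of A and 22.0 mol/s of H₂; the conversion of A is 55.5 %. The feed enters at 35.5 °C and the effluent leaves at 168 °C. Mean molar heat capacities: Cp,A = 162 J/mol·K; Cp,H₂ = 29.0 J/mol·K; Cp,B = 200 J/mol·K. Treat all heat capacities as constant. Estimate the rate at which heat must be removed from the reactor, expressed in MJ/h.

Extent of reaction ξ = 0.555 × 22.0 = 12.21 mol/s
Reaction term: ξ·ΔH°_rxn = 12.21 × -145 = -1770.5 kJ/s
Sensible, feed 35.5→25 °C: -44.121 kJ/s
Outlet flows (mol/s): A 9.79, H₂ 9.79, B 12.21
Sensible, products 25→168 °C: 616.6 kJ/s
Q = ΔH = -1198 kJ/s = -1198 kW
Heat removed = 4312.7 MJ/h

Q_out = 4310 MJ/h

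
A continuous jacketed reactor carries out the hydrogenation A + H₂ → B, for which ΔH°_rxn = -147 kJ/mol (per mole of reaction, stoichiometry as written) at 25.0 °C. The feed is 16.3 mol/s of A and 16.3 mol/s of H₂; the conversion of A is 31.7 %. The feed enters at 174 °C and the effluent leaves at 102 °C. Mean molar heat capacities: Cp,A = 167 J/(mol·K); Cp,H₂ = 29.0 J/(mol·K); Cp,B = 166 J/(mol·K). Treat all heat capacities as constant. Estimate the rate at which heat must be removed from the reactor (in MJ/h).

Q_out = 3610 MJ/h

Extent of reaction ξ = 0.317 × 16.3 = 5.1671 mol/s
Reaction term: ξ·ΔH°_rxn = 5.1671 × -147 = -759.56 kJ/s
Sensible, feed 174→25 °C: -476.03 kJ/s
Outlet flows (mol/s): A 11.133, H₂ 11.133, B 5.1671
Sensible, products 25→102 °C: 234.06 kJ/s
Q = ΔH = -1001.5 kJ/s = -1001.5 kW
Heat removed = 3605.5 MJ/h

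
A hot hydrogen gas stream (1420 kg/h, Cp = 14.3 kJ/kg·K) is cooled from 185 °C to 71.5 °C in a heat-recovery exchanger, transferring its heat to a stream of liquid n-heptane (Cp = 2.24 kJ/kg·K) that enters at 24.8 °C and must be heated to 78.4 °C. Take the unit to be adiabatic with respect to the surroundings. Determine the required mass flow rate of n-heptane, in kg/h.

Heat released by hot stream: Q = 1420 × 14.3 × (185 − 71.5) = 2.3047e+06 kJ/h
Energy balance on cold side (adiabatic exchanger): Q = ṁ_c·Cp_c·(T_c,out − T_c,in)
ṁ_c = 2.3047e+06 / [2.24 × (78.4 − 24.8)] = 19196 kg/h

ṁ_c = 19200 kg/h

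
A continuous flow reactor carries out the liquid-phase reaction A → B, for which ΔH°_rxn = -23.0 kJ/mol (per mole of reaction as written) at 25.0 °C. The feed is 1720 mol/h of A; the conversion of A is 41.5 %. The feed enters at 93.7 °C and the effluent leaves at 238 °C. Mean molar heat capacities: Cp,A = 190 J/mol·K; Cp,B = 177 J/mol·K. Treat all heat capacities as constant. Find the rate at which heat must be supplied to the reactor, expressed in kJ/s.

Q_in = 7.99 kJ/s

Extent of reaction ξ = 0.415 × 1720 = 713.8 mol/h
Reaction term: ξ·ΔH°_rxn = 713.8 × -23.0 = -16417 kJ/h
Sensible, feed 93.7→25 °C: -22451 kJ/h
Outlet flows (mol/h): A 1006.2, B 713.8
Sensible, products 25→238 °C: 67632 kJ/h
Q = ΔH = 28763 kJ/h = 7.9898 kW
Heat supplied = 7.9898 kJ/s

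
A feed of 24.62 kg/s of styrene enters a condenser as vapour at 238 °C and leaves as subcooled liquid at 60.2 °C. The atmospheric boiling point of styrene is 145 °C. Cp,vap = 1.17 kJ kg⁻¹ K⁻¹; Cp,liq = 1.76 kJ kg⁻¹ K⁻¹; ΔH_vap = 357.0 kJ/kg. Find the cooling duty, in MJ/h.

vapour 238→145 °C: -108.81 kJ/kg
condensation at 145 °C: -357 kJ/kg
liquid 145→60.2 °C: -149.25 kJ/kg
Δh = -108.81 + -357 + -149.25 = -615.06 kJ/kg
Q = ṁ·Δh = 24.62 kg/s × -615.06 kJ/kg = -15143 kJ/s
|Q| = 15143 kW = 54514 MJ/h

Q_c = 54500 MJ/h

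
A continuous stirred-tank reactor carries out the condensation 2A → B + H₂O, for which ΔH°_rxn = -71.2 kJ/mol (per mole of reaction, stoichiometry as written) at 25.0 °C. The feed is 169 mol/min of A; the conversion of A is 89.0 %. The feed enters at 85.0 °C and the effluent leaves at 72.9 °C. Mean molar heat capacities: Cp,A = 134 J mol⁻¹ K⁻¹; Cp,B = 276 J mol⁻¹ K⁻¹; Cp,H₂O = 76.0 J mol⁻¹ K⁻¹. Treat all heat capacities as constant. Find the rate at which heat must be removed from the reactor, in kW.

Extent of reaction ξ = 0.890 × 169 / 2 = 75.205 mol/min
Reaction term: ξ·ΔH°_rxn = 75.205 × -71.2 = -5354.6 kJ/min
Sensible, feed 85.0→25 °C: -1358.8 kJ/min
Outlet flows (mol/min): A 18.59, B 75.205, H₂O 75.205
Sensible, products 25→72.9 °C: 1387.3 kJ/min
Q = ΔH = -5326 kJ/min = -88.767 kW
Heat removed = 88.767 kW

Q_out = 88.8 kW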